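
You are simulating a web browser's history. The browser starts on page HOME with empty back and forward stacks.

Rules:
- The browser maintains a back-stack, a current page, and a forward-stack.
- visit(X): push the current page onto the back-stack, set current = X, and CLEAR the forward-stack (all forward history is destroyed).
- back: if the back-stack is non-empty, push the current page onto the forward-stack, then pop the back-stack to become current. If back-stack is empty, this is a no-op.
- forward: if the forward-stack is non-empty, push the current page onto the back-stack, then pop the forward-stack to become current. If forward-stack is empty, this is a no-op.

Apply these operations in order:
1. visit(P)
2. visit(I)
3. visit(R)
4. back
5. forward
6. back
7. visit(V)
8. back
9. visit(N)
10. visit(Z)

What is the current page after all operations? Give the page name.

After 1 (visit(P)): cur=P back=1 fwd=0
After 2 (visit(I)): cur=I back=2 fwd=0
After 3 (visit(R)): cur=R back=3 fwd=0
After 4 (back): cur=I back=2 fwd=1
After 5 (forward): cur=R back=3 fwd=0
After 6 (back): cur=I back=2 fwd=1
After 7 (visit(V)): cur=V back=3 fwd=0
After 8 (back): cur=I back=2 fwd=1
After 9 (visit(N)): cur=N back=3 fwd=0
After 10 (visit(Z)): cur=Z back=4 fwd=0

Answer: Z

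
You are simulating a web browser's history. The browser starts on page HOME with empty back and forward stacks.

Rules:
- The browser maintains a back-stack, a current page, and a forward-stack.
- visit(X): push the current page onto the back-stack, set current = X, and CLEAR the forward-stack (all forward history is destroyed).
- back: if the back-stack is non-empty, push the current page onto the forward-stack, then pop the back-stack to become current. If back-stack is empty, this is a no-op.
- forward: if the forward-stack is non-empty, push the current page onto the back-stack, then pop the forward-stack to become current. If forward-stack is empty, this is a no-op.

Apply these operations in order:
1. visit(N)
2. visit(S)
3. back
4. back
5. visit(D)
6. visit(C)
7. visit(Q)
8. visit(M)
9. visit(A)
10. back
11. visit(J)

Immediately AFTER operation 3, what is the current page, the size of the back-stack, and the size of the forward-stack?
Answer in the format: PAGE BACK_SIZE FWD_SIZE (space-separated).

After 1 (visit(N)): cur=N back=1 fwd=0
After 2 (visit(S)): cur=S back=2 fwd=0
After 3 (back): cur=N back=1 fwd=1

N 1 1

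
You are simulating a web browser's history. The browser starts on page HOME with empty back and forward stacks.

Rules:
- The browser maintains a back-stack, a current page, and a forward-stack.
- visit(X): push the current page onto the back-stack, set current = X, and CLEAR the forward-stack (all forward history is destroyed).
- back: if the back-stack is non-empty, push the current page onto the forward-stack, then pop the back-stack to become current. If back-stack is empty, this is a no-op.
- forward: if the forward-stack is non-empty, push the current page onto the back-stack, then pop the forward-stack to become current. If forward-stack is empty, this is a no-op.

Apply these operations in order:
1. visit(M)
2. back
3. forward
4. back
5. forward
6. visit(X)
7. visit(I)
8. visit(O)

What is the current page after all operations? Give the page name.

After 1 (visit(M)): cur=M back=1 fwd=0
After 2 (back): cur=HOME back=0 fwd=1
After 3 (forward): cur=M back=1 fwd=0
After 4 (back): cur=HOME back=0 fwd=1
After 5 (forward): cur=M back=1 fwd=0
After 6 (visit(X)): cur=X back=2 fwd=0
After 7 (visit(I)): cur=I back=3 fwd=0
After 8 (visit(O)): cur=O back=4 fwd=0

Answer: O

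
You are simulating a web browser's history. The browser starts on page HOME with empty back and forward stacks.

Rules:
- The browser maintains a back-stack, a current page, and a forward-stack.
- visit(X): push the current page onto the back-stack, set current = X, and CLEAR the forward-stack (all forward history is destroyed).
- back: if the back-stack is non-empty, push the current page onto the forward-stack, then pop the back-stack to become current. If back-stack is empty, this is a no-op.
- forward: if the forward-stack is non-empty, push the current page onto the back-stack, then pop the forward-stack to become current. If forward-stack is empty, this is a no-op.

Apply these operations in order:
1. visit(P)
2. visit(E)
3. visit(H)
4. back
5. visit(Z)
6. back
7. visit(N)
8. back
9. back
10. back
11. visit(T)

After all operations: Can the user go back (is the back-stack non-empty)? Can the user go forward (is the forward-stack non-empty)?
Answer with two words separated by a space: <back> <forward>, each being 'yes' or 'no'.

After 1 (visit(P)): cur=P back=1 fwd=0
After 2 (visit(E)): cur=E back=2 fwd=0
After 3 (visit(H)): cur=H back=3 fwd=0
After 4 (back): cur=E back=2 fwd=1
After 5 (visit(Z)): cur=Z back=3 fwd=0
After 6 (back): cur=E back=2 fwd=1
After 7 (visit(N)): cur=N back=3 fwd=0
After 8 (back): cur=E back=2 fwd=1
After 9 (back): cur=P back=1 fwd=2
After 10 (back): cur=HOME back=0 fwd=3
After 11 (visit(T)): cur=T back=1 fwd=0

Answer: yes no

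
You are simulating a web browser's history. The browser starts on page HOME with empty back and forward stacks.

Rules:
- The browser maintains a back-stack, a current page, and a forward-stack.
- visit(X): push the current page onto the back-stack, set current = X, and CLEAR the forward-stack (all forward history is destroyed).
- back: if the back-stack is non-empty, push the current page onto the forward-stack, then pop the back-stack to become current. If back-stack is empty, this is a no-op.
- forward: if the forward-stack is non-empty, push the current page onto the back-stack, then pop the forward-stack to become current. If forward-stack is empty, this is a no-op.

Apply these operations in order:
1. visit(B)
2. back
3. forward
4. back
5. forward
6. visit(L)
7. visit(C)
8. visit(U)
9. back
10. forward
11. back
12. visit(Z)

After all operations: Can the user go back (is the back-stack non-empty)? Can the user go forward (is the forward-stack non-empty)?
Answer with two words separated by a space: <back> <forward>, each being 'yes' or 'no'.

After 1 (visit(B)): cur=B back=1 fwd=0
After 2 (back): cur=HOME back=0 fwd=1
After 3 (forward): cur=B back=1 fwd=0
After 4 (back): cur=HOME back=0 fwd=1
After 5 (forward): cur=B back=1 fwd=0
After 6 (visit(L)): cur=L back=2 fwd=0
After 7 (visit(C)): cur=C back=3 fwd=0
After 8 (visit(U)): cur=U back=4 fwd=0
After 9 (back): cur=C back=3 fwd=1
After 10 (forward): cur=U back=4 fwd=0
After 11 (back): cur=C back=3 fwd=1
After 12 (visit(Z)): cur=Z back=4 fwd=0

Answer: yes no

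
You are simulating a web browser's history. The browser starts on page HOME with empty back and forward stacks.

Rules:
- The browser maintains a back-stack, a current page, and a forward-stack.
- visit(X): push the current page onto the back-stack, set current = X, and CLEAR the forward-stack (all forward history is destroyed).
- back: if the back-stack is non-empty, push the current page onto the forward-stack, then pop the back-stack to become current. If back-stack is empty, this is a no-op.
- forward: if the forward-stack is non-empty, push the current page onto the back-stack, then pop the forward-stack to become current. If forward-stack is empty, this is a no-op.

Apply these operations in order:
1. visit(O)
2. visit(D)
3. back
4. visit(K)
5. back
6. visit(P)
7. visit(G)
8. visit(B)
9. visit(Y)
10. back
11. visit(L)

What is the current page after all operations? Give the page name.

Answer: L

Derivation:
After 1 (visit(O)): cur=O back=1 fwd=0
After 2 (visit(D)): cur=D back=2 fwd=0
After 3 (back): cur=O back=1 fwd=1
After 4 (visit(K)): cur=K back=2 fwd=0
After 5 (back): cur=O back=1 fwd=1
After 6 (visit(P)): cur=P back=2 fwd=0
After 7 (visit(G)): cur=G back=3 fwd=0
After 8 (visit(B)): cur=B back=4 fwd=0
After 9 (visit(Y)): cur=Y back=5 fwd=0
After 10 (back): cur=B back=4 fwd=1
After 11 (visit(L)): cur=L back=5 fwd=0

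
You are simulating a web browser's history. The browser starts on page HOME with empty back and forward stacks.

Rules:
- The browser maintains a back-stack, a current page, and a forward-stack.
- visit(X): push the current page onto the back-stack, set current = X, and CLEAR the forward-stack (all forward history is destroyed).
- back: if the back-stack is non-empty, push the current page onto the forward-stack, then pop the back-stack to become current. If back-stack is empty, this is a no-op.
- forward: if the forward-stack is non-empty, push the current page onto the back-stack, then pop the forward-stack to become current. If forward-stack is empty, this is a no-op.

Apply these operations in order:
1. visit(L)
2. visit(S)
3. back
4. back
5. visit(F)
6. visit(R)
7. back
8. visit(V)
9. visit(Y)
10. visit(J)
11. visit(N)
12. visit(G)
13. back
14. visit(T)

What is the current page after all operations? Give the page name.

After 1 (visit(L)): cur=L back=1 fwd=0
After 2 (visit(S)): cur=S back=2 fwd=0
After 3 (back): cur=L back=1 fwd=1
After 4 (back): cur=HOME back=0 fwd=2
After 5 (visit(F)): cur=F back=1 fwd=0
After 6 (visit(R)): cur=R back=2 fwd=0
After 7 (back): cur=F back=1 fwd=1
After 8 (visit(V)): cur=V back=2 fwd=0
After 9 (visit(Y)): cur=Y back=3 fwd=0
After 10 (visit(J)): cur=J back=4 fwd=0
After 11 (visit(N)): cur=N back=5 fwd=0
After 12 (visit(G)): cur=G back=6 fwd=0
After 13 (back): cur=N back=5 fwd=1
After 14 (visit(T)): cur=T back=6 fwd=0

Answer: T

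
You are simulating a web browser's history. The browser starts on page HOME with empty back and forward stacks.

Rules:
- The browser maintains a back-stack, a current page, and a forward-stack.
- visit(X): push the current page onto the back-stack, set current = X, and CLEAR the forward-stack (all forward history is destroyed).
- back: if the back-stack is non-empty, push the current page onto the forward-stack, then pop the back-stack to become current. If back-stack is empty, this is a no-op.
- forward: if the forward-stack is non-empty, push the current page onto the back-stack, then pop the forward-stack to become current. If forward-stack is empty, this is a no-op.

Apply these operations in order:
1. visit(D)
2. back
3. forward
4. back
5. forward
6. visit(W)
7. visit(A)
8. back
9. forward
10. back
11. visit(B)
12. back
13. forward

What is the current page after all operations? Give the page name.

After 1 (visit(D)): cur=D back=1 fwd=0
After 2 (back): cur=HOME back=0 fwd=1
After 3 (forward): cur=D back=1 fwd=0
After 4 (back): cur=HOME back=0 fwd=1
After 5 (forward): cur=D back=1 fwd=0
After 6 (visit(W)): cur=W back=2 fwd=0
After 7 (visit(A)): cur=A back=3 fwd=0
After 8 (back): cur=W back=2 fwd=1
After 9 (forward): cur=A back=3 fwd=0
After 10 (back): cur=W back=2 fwd=1
After 11 (visit(B)): cur=B back=3 fwd=0
After 12 (back): cur=W back=2 fwd=1
After 13 (forward): cur=B back=3 fwd=0

Answer: B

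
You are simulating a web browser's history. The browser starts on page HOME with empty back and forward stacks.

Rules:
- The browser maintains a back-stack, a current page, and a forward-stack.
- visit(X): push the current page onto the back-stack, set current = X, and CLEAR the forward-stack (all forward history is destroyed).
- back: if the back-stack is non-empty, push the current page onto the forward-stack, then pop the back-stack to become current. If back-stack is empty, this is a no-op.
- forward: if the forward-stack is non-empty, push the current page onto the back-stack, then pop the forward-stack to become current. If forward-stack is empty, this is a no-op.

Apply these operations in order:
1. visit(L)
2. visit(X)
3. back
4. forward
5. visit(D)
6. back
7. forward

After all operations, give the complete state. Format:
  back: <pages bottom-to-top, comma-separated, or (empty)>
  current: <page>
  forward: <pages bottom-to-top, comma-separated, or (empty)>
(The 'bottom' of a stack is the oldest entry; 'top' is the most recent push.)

After 1 (visit(L)): cur=L back=1 fwd=0
After 2 (visit(X)): cur=X back=2 fwd=0
After 3 (back): cur=L back=1 fwd=1
After 4 (forward): cur=X back=2 fwd=0
After 5 (visit(D)): cur=D back=3 fwd=0
After 6 (back): cur=X back=2 fwd=1
After 7 (forward): cur=D back=3 fwd=0

Answer: back: HOME,L,X
current: D
forward: (empty)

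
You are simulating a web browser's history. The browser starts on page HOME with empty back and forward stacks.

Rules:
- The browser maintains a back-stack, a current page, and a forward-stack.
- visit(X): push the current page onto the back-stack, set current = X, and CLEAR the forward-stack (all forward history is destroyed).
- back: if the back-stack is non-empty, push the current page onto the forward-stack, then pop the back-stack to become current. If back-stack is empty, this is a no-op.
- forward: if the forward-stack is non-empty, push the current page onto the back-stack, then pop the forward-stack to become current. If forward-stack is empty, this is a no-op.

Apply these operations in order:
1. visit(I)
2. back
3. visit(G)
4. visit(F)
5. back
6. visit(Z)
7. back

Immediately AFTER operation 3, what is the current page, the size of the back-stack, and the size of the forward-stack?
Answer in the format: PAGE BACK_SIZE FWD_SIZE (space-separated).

After 1 (visit(I)): cur=I back=1 fwd=0
After 2 (back): cur=HOME back=0 fwd=1
After 3 (visit(G)): cur=G back=1 fwd=0

G 1 0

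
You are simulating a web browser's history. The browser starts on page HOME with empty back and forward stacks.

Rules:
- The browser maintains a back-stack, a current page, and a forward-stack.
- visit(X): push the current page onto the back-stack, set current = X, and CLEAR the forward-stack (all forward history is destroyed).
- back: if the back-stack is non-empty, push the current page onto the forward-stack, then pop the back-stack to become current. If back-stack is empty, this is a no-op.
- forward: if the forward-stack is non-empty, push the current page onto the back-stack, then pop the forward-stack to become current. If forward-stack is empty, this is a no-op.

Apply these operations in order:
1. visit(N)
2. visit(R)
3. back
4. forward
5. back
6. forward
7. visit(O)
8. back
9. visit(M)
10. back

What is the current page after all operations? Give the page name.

Answer: R

Derivation:
After 1 (visit(N)): cur=N back=1 fwd=0
After 2 (visit(R)): cur=R back=2 fwd=0
After 3 (back): cur=N back=1 fwd=1
After 4 (forward): cur=R back=2 fwd=0
After 5 (back): cur=N back=1 fwd=1
After 6 (forward): cur=R back=2 fwd=0
After 7 (visit(O)): cur=O back=3 fwd=0
After 8 (back): cur=R back=2 fwd=1
After 9 (visit(M)): cur=M back=3 fwd=0
After 10 (back): cur=R back=2 fwd=1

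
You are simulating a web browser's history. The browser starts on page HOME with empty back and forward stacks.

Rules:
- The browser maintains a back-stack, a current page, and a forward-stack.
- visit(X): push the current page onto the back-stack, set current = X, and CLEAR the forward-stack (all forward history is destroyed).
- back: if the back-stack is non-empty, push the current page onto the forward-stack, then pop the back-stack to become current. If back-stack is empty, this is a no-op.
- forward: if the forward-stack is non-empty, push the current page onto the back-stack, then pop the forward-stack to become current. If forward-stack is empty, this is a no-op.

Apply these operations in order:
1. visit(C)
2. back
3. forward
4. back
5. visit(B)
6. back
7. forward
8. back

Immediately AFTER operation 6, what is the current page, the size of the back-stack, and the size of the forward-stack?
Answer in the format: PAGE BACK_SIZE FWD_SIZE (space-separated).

After 1 (visit(C)): cur=C back=1 fwd=0
After 2 (back): cur=HOME back=0 fwd=1
After 3 (forward): cur=C back=1 fwd=0
After 4 (back): cur=HOME back=0 fwd=1
After 5 (visit(B)): cur=B back=1 fwd=0
After 6 (back): cur=HOME back=0 fwd=1

HOME 0 1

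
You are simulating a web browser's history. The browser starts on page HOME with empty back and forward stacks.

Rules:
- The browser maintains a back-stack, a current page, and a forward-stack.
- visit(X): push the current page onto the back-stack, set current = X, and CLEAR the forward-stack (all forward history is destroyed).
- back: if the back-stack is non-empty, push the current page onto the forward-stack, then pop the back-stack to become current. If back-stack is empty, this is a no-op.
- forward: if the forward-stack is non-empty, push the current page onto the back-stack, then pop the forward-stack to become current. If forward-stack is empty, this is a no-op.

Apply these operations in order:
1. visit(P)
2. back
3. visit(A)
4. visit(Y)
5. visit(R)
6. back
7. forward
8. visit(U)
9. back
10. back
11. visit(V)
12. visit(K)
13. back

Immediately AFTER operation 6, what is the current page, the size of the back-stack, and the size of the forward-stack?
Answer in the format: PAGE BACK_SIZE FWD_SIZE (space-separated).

After 1 (visit(P)): cur=P back=1 fwd=0
After 2 (back): cur=HOME back=0 fwd=1
After 3 (visit(A)): cur=A back=1 fwd=0
After 4 (visit(Y)): cur=Y back=2 fwd=0
After 5 (visit(R)): cur=R back=3 fwd=0
After 6 (back): cur=Y back=2 fwd=1

Y 2 1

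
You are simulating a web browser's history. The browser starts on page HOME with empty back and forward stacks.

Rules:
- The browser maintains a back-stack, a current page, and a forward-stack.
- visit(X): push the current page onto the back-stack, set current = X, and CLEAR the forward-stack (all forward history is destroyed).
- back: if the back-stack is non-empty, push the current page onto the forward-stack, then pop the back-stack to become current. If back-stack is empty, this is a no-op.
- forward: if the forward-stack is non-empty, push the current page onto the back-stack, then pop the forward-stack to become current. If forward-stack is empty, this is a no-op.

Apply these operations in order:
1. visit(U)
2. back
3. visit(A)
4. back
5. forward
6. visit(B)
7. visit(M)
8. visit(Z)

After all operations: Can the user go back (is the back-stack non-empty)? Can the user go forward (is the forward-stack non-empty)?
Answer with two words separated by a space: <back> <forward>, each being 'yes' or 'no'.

After 1 (visit(U)): cur=U back=1 fwd=0
After 2 (back): cur=HOME back=0 fwd=1
After 3 (visit(A)): cur=A back=1 fwd=0
After 4 (back): cur=HOME back=0 fwd=1
After 5 (forward): cur=A back=1 fwd=0
After 6 (visit(B)): cur=B back=2 fwd=0
After 7 (visit(M)): cur=M back=3 fwd=0
After 8 (visit(Z)): cur=Z back=4 fwd=0

Answer: yes no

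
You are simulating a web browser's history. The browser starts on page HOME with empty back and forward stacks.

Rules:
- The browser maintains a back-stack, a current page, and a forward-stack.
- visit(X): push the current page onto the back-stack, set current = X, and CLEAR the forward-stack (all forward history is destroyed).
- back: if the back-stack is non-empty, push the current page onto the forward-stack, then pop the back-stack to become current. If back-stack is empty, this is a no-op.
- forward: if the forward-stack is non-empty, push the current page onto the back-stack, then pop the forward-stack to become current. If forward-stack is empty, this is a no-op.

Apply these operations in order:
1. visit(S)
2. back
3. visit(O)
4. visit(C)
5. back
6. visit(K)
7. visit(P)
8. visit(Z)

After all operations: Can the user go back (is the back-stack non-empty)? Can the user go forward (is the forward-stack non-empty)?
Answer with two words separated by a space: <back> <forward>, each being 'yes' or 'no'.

After 1 (visit(S)): cur=S back=1 fwd=0
After 2 (back): cur=HOME back=0 fwd=1
After 3 (visit(O)): cur=O back=1 fwd=0
After 4 (visit(C)): cur=C back=2 fwd=0
After 5 (back): cur=O back=1 fwd=1
After 6 (visit(K)): cur=K back=2 fwd=0
After 7 (visit(P)): cur=P back=3 fwd=0
After 8 (visit(Z)): cur=Z back=4 fwd=0

Answer: yes no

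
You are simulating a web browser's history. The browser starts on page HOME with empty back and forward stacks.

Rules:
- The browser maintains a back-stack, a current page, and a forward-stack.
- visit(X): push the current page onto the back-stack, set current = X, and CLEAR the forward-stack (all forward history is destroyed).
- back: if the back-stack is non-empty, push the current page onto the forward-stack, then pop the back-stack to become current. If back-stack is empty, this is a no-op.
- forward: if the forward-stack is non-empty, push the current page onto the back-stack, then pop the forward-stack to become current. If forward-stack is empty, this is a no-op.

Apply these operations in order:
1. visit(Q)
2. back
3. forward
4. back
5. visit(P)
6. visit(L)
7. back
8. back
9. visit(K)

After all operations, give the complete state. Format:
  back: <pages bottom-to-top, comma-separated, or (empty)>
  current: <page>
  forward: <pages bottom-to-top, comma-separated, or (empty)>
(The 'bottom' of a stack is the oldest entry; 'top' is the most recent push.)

After 1 (visit(Q)): cur=Q back=1 fwd=0
After 2 (back): cur=HOME back=0 fwd=1
After 3 (forward): cur=Q back=1 fwd=0
After 4 (back): cur=HOME back=0 fwd=1
After 5 (visit(P)): cur=P back=1 fwd=0
After 6 (visit(L)): cur=L back=2 fwd=0
After 7 (back): cur=P back=1 fwd=1
After 8 (back): cur=HOME back=0 fwd=2
After 9 (visit(K)): cur=K back=1 fwd=0

Answer: back: HOME
current: K
forward: (empty)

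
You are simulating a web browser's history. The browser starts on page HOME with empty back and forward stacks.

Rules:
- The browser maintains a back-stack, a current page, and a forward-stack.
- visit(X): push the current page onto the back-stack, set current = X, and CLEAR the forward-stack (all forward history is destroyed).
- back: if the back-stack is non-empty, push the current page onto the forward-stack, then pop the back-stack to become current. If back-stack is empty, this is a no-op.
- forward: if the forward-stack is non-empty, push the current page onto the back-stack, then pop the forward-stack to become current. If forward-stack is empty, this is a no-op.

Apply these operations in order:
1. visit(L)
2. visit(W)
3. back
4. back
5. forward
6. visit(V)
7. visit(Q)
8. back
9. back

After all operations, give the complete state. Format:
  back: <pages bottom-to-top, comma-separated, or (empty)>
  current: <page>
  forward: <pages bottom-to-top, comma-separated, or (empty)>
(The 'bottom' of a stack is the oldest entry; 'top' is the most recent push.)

After 1 (visit(L)): cur=L back=1 fwd=0
After 2 (visit(W)): cur=W back=2 fwd=0
After 3 (back): cur=L back=1 fwd=1
After 4 (back): cur=HOME back=0 fwd=2
After 5 (forward): cur=L back=1 fwd=1
After 6 (visit(V)): cur=V back=2 fwd=0
After 7 (visit(Q)): cur=Q back=3 fwd=0
After 8 (back): cur=V back=2 fwd=1
After 9 (back): cur=L back=1 fwd=2

Answer: back: HOME
current: L
forward: Q,V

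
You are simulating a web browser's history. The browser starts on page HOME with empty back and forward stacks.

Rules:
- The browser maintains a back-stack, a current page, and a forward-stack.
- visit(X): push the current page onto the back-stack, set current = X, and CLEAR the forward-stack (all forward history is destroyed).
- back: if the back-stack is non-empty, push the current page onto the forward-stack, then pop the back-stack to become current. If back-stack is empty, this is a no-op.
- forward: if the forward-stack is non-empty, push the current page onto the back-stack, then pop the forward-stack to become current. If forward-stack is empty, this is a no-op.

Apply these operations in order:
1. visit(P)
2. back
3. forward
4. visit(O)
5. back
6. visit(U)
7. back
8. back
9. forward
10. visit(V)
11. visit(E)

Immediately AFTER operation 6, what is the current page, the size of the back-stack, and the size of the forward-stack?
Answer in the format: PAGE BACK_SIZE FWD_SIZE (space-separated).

After 1 (visit(P)): cur=P back=1 fwd=0
After 2 (back): cur=HOME back=0 fwd=1
After 3 (forward): cur=P back=1 fwd=0
After 4 (visit(O)): cur=O back=2 fwd=0
After 5 (back): cur=P back=1 fwd=1
After 6 (visit(U)): cur=U back=2 fwd=0

U 2 0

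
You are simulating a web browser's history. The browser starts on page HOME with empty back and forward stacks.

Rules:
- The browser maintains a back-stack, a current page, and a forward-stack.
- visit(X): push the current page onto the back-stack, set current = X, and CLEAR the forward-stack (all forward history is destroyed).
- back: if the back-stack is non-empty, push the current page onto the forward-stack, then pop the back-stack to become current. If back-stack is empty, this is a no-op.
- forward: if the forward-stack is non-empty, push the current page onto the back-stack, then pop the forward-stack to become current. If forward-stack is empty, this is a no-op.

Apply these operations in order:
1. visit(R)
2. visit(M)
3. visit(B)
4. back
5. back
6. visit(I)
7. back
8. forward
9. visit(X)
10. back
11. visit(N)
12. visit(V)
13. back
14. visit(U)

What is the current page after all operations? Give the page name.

After 1 (visit(R)): cur=R back=1 fwd=0
After 2 (visit(M)): cur=M back=2 fwd=0
After 3 (visit(B)): cur=B back=3 fwd=0
After 4 (back): cur=M back=2 fwd=1
After 5 (back): cur=R back=1 fwd=2
After 6 (visit(I)): cur=I back=2 fwd=0
After 7 (back): cur=R back=1 fwd=1
After 8 (forward): cur=I back=2 fwd=0
After 9 (visit(X)): cur=X back=3 fwd=0
After 10 (back): cur=I back=2 fwd=1
After 11 (visit(N)): cur=N back=3 fwd=0
After 12 (visit(V)): cur=V back=4 fwd=0
After 13 (back): cur=N back=3 fwd=1
After 14 (visit(U)): cur=U back=4 fwd=0

Answer: U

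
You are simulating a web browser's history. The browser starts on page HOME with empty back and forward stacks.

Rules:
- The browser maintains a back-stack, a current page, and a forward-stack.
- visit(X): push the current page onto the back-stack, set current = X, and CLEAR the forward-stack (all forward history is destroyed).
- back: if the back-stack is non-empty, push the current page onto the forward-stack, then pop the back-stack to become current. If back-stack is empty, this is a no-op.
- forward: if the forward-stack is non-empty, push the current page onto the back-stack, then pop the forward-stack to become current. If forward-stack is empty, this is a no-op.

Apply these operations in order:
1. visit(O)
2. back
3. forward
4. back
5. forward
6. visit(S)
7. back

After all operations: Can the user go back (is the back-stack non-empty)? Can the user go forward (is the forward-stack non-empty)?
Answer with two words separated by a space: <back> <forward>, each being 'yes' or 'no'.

Answer: yes yes

Derivation:
After 1 (visit(O)): cur=O back=1 fwd=0
After 2 (back): cur=HOME back=0 fwd=1
After 3 (forward): cur=O back=1 fwd=0
After 4 (back): cur=HOME back=0 fwd=1
After 5 (forward): cur=O back=1 fwd=0
After 6 (visit(S)): cur=S back=2 fwd=0
After 7 (back): cur=O back=1 fwd=1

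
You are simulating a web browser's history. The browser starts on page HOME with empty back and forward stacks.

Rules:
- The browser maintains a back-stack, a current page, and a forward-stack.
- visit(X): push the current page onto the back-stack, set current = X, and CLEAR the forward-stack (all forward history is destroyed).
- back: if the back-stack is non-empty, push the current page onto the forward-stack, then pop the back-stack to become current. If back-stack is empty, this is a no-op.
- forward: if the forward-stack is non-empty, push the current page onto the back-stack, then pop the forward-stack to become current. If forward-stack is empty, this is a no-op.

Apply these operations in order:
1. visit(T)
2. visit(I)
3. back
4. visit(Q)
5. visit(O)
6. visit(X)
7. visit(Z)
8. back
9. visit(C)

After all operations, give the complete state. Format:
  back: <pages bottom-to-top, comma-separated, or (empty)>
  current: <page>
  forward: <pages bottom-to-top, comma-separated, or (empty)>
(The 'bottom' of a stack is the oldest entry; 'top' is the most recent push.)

After 1 (visit(T)): cur=T back=1 fwd=0
After 2 (visit(I)): cur=I back=2 fwd=0
After 3 (back): cur=T back=1 fwd=1
After 4 (visit(Q)): cur=Q back=2 fwd=0
After 5 (visit(O)): cur=O back=3 fwd=0
After 6 (visit(X)): cur=X back=4 fwd=0
After 7 (visit(Z)): cur=Z back=5 fwd=0
After 8 (back): cur=X back=4 fwd=1
After 9 (visit(C)): cur=C back=5 fwd=0

Answer: back: HOME,T,Q,O,X
current: C
forward: (empty)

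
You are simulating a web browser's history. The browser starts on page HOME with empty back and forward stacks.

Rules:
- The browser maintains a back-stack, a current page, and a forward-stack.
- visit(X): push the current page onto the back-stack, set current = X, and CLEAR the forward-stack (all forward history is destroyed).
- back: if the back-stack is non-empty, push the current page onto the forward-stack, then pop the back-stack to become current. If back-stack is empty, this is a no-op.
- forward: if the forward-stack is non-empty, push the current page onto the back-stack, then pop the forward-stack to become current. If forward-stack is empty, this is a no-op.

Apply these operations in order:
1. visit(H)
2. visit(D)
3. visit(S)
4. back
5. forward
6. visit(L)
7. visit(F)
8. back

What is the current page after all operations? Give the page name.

After 1 (visit(H)): cur=H back=1 fwd=0
After 2 (visit(D)): cur=D back=2 fwd=0
After 3 (visit(S)): cur=S back=3 fwd=0
After 4 (back): cur=D back=2 fwd=1
After 5 (forward): cur=S back=3 fwd=0
After 6 (visit(L)): cur=L back=4 fwd=0
After 7 (visit(F)): cur=F back=5 fwd=0
After 8 (back): cur=L back=4 fwd=1

Answer: L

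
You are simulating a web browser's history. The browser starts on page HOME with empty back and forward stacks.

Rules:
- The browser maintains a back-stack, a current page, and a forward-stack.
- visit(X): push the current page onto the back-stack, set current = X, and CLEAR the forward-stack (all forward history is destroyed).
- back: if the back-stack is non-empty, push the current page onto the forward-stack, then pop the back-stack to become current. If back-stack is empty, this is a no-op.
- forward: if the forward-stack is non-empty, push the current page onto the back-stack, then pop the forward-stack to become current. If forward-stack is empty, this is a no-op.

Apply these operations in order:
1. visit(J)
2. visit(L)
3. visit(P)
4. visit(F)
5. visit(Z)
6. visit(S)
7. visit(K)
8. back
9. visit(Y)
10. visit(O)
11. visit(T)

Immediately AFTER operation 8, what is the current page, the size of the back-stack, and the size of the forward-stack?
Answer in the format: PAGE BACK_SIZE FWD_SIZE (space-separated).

After 1 (visit(J)): cur=J back=1 fwd=0
After 2 (visit(L)): cur=L back=2 fwd=0
After 3 (visit(P)): cur=P back=3 fwd=0
After 4 (visit(F)): cur=F back=4 fwd=0
After 5 (visit(Z)): cur=Z back=5 fwd=0
After 6 (visit(S)): cur=S back=6 fwd=0
After 7 (visit(K)): cur=K back=7 fwd=0
After 8 (back): cur=S back=6 fwd=1

S 6 1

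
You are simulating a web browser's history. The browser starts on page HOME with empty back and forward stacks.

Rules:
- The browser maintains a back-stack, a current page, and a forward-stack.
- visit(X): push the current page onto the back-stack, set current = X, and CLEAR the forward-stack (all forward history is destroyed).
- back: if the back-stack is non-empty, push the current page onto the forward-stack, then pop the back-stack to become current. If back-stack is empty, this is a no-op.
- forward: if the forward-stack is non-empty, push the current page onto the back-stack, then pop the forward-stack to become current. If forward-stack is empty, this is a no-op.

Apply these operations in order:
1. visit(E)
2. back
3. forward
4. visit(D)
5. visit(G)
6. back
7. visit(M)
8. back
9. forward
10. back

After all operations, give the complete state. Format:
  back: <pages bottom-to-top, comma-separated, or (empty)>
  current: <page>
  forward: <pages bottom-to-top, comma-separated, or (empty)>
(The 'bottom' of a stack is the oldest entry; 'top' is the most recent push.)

Answer: back: HOME,E
current: D
forward: M

Derivation:
After 1 (visit(E)): cur=E back=1 fwd=0
After 2 (back): cur=HOME back=0 fwd=1
After 3 (forward): cur=E back=1 fwd=0
After 4 (visit(D)): cur=D back=2 fwd=0
After 5 (visit(G)): cur=G back=3 fwd=0
After 6 (back): cur=D back=2 fwd=1
After 7 (visit(M)): cur=M back=3 fwd=0
After 8 (back): cur=D back=2 fwd=1
After 9 (forward): cur=M back=3 fwd=0
After 10 (back): cur=D back=2 fwd=1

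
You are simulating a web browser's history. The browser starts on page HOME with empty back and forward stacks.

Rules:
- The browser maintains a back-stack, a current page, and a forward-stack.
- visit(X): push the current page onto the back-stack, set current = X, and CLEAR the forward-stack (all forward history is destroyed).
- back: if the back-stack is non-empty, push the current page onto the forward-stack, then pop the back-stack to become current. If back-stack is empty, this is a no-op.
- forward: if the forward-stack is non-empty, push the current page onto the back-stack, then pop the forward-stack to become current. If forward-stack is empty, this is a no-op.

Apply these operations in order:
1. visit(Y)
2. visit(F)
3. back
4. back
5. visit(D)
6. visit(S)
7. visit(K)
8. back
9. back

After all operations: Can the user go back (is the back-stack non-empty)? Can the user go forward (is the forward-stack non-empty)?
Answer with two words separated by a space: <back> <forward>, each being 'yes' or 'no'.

After 1 (visit(Y)): cur=Y back=1 fwd=0
After 2 (visit(F)): cur=F back=2 fwd=0
After 3 (back): cur=Y back=1 fwd=1
After 4 (back): cur=HOME back=0 fwd=2
After 5 (visit(D)): cur=D back=1 fwd=0
After 6 (visit(S)): cur=S back=2 fwd=0
After 7 (visit(K)): cur=K back=3 fwd=0
After 8 (back): cur=S back=2 fwd=1
After 9 (back): cur=D back=1 fwd=2

Answer: yes yes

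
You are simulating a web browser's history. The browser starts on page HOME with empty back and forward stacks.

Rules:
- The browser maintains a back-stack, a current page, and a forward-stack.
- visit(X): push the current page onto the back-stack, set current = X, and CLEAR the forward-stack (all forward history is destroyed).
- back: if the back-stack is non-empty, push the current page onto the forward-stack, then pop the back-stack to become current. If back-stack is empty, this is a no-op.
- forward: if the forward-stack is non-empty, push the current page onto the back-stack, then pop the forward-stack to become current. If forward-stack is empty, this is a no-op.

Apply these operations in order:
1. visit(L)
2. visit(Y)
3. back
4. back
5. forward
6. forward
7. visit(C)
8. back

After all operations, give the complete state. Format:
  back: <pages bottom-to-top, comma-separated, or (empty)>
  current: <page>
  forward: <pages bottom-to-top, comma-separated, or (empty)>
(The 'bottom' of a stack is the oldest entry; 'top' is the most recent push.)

After 1 (visit(L)): cur=L back=1 fwd=0
After 2 (visit(Y)): cur=Y back=2 fwd=0
After 3 (back): cur=L back=1 fwd=1
After 4 (back): cur=HOME back=0 fwd=2
After 5 (forward): cur=L back=1 fwd=1
After 6 (forward): cur=Y back=2 fwd=0
After 7 (visit(C)): cur=C back=3 fwd=0
After 8 (back): cur=Y back=2 fwd=1

Answer: back: HOME,L
current: Y
forward: C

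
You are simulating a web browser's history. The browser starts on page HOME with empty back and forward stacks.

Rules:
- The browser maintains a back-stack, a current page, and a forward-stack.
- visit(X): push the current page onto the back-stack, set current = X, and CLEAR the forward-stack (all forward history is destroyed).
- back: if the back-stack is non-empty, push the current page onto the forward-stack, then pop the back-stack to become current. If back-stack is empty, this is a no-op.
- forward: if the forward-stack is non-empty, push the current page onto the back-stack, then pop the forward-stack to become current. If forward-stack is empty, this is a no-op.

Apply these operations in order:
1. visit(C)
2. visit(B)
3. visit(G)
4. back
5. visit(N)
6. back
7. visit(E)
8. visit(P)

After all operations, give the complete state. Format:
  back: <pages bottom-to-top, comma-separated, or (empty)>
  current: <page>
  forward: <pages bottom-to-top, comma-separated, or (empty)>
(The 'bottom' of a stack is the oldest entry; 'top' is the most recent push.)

After 1 (visit(C)): cur=C back=1 fwd=0
After 2 (visit(B)): cur=B back=2 fwd=0
After 3 (visit(G)): cur=G back=3 fwd=0
After 4 (back): cur=B back=2 fwd=1
After 5 (visit(N)): cur=N back=3 fwd=0
After 6 (back): cur=B back=2 fwd=1
After 7 (visit(E)): cur=E back=3 fwd=0
After 8 (visit(P)): cur=P back=4 fwd=0

Answer: back: HOME,C,B,E
current: P
forward: (empty)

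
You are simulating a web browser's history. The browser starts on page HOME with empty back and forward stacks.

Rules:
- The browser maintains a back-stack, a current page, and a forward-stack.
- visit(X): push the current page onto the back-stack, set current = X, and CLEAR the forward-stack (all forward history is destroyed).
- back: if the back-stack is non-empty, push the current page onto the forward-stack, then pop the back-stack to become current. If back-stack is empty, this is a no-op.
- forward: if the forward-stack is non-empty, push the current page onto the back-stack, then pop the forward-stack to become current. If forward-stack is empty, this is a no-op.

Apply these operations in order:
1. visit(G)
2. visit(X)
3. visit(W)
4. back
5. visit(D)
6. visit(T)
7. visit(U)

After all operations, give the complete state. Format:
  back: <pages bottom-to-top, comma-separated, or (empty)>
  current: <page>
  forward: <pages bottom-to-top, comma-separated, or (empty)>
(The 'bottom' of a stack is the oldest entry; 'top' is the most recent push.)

After 1 (visit(G)): cur=G back=1 fwd=0
After 2 (visit(X)): cur=X back=2 fwd=0
After 3 (visit(W)): cur=W back=3 fwd=0
After 4 (back): cur=X back=2 fwd=1
After 5 (visit(D)): cur=D back=3 fwd=0
After 6 (visit(T)): cur=T back=4 fwd=0
After 7 (visit(U)): cur=U back=5 fwd=0

Answer: back: HOME,G,X,D,T
current: U
forward: (empty)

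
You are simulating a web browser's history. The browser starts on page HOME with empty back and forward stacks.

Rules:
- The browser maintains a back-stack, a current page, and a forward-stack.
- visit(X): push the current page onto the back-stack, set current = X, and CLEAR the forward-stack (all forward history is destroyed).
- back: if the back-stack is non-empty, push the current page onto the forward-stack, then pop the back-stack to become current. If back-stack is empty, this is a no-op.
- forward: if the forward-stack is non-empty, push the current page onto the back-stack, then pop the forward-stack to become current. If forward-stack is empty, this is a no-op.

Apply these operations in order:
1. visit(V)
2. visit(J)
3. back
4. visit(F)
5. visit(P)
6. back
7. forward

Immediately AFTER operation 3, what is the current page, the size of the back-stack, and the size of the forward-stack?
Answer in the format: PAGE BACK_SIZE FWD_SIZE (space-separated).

After 1 (visit(V)): cur=V back=1 fwd=0
After 2 (visit(J)): cur=J back=2 fwd=0
After 3 (back): cur=V back=1 fwd=1

V 1 1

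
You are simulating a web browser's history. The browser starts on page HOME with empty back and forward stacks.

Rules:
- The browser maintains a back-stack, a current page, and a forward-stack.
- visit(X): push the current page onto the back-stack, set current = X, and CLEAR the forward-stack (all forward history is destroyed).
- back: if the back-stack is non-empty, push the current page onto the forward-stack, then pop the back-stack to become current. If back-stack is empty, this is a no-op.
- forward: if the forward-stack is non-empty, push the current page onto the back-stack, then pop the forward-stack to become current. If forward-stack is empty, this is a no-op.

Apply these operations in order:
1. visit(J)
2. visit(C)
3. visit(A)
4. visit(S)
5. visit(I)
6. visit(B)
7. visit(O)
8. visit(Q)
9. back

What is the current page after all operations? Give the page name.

Answer: O

Derivation:
After 1 (visit(J)): cur=J back=1 fwd=0
After 2 (visit(C)): cur=C back=2 fwd=0
After 3 (visit(A)): cur=A back=3 fwd=0
After 4 (visit(S)): cur=S back=4 fwd=0
After 5 (visit(I)): cur=I back=5 fwd=0
After 6 (visit(B)): cur=B back=6 fwd=0
After 7 (visit(O)): cur=O back=7 fwd=0
After 8 (visit(Q)): cur=Q back=8 fwd=0
After 9 (back): cur=O back=7 fwd=1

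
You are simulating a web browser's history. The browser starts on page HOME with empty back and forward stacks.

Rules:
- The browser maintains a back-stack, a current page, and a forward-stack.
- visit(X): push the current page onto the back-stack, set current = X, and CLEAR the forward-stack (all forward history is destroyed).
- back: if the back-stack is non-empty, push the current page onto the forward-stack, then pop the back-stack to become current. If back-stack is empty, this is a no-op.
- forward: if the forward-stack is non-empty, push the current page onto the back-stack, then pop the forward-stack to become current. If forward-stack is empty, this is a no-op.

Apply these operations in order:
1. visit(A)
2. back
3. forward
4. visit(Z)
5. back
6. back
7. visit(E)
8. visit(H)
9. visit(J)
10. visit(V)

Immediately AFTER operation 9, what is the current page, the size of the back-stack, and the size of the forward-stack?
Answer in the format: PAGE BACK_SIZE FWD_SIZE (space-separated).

After 1 (visit(A)): cur=A back=1 fwd=0
After 2 (back): cur=HOME back=0 fwd=1
After 3 (forward): cur=A back=1 fwd=0
After 4 (visit(Z)): cur=Z back=2 fwd=0
After 5 (back): cur=A back=1 fwd=1
After 6 (back): cur=HOME back=0 fwd=2
After 7 (visit(E)): cur=E back=1 fwd=0
After 8 (visit(H)): cur=H back=2 fwd=0
After 9 (visit(J)): cur=J back=3 fwd=0

J 3 0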